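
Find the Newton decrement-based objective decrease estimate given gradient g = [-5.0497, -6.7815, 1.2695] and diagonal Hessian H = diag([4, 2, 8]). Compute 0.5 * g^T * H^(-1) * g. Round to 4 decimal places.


Step 1: H is diagonal, so H^(-1) * g = [-1.2624, -3.3908, 0.1587].
Step 2: g^T H^(-1) g = sum_i g_i^2 / H_ii
  = (-5.0497)^2/4 + (-6.7815)^2/2 + (1.2695)^2/8
  = 6.3749 + 22.9944 + 0.2015 = 29.5707
Step 3: Objective decrease = 0.5 * g^T H^(-1) g = 14.7853


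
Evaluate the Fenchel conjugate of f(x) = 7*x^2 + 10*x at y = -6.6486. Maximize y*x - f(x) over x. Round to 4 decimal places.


f*(y) = sup_x {y*x - a*x^2 - b*x} = sup_x {(y-b)*x - a*x^2}
FOC: (y - b) - 2a*x = 0 => x* = (y - b)/(2a)
x* = (-6.6486 - 10)/(2*7) = -1.1892
f*(-6.6486) = (y-b)^2/(4a) = (-6.6486 - 10)^2/(4*7)
= 277.1759/28 = 9.8991


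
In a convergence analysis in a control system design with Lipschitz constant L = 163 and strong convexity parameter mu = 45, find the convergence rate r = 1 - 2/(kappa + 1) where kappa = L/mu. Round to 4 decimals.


Step 1: Compute the condition number.
kappa = L/mu = 163/45 = 3.6222
Step 2: Compute the convergence rate.
r = 1 - 2/(kappa + 1) = 1 - 2*mu/(L + mu) = (L - mu)/(L + mu) = 118/208 = 0.5673


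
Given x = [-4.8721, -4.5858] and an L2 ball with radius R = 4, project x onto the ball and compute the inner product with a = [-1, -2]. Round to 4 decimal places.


Step 1: Compute ||x|| (intermediates to 6 decimals).
||x|| = sqrt((-4.8721)^2 + (-4.5858)^2) = 6.690809
Step 2: Project.
Since ||x|| > R, scale = R/||x|| = 4/6.690809 = 0.597835, proj(x) = scale * x
proj(x) = [-2.912712, -2.741552]
Step 3: Dot product.
a^T * proj(x) = -1*(-2.912712) - 2*(-2.741552) = 8.3958


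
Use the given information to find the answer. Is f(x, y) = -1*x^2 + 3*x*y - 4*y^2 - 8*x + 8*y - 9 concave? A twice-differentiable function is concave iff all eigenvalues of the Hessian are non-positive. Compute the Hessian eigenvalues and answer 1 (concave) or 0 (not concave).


The Hessian of f(x,y) = -1*x^2 + 3*x*y - 4*y^2 - 8*x + 8*y - 9 is:
H = [[-2, 3], [3, -8]]
Trace = -2 - 8 = -10
Determinant = -2*-8 - (3)^2 = 7
Discriminant = (-10)^2 - 4*7 = 72.0
Eigenvalues: lambda_1 = -9.2426, lambda_2 = -0.7574
The function is concave.

1


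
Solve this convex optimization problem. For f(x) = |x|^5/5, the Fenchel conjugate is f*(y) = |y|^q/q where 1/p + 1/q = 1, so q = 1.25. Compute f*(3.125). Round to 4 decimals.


The conjugate exponent q satisfies 1/p + 1/q = 1.
p = 5, so q = 5/(5 - 1) = 1.25
|y|^q = 3.125^1.25 = 4.1549
f*(3.125) = 4.1549 / 1.25 = 3.3239


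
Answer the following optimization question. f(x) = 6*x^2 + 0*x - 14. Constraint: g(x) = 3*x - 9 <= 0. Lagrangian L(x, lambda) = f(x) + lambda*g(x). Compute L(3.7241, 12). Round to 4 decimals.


Step 1: Evaluate f(x).
f(3.7241) = 6*3.7241^2 + 0*3.7241 - 14 = 69.2135
Step 2: Evaluate g(x).
g(3.7241) = 3*3.7241 - 9 = 2.1723
Step 3: Compute Lagrangian.
L = 69.2135 + 12*2.1723 = 95.2811


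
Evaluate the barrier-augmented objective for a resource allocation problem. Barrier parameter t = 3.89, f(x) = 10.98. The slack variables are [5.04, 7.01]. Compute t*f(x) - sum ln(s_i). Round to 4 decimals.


Step 1: Compute log-barrier.
ln values: [1.6174, 1.9473]
phi = -(1.6174 + 1.9473) = -3.5647
Step 2: Compute augmented objective.
t*f(x) = 3.89*10.98 = 42.7122
Total = 42.7122 - 3.5647 = 39.1475


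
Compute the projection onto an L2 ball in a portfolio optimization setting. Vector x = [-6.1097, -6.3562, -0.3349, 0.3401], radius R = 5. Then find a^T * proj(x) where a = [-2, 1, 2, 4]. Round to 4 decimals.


Step 1: Compute ||x|| (intermediates to 6 decimals).
||x|| = sqrt((-6.1097)^2 + (-6.3562)^2 + (-0.3349)^2 + 0.3401^2) = 8.829357
Step 2: Project.
Since ||x|| > R, scale = R/||x|| = 5/8.829357 = 0.566293, proj(x) = scale * x
proj(x) = [-3.45988, -3.599472, -0.189652, 0.192596]
Step 3: Dot product.
a^T * proj(x) = -2*(-3.45988) + 1*(-3.599472) + 2*(-0.189652) + 4*0.192596 = 3.7114


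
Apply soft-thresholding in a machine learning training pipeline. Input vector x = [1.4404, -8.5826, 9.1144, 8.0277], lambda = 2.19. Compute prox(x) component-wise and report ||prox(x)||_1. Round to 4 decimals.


Soft-thresholding with lambda = 2.19:
prox(1.4404) = sign(1.4404)*max(|1.4404| - 2.19, 0) = 0.0
prox(-8.5826) = sign(-8.5826)*max(|-8.5826| - 2.19, 0) = -6.3926
prox(9.1144) = sign(9.1144)*max(|9.1144| - 2.19, 0) = 6.9244
prox(8.0277) = sign(8.0277)*max(|8.0277| - 2.19, 0) = 5.8377
prox(x) = [0.0, -6.3926, 6.9244, 5.8377]
||prox(x)||_1 = 0.0 + 6.3926 + 6.9244 + 5.8377 = 19.1547


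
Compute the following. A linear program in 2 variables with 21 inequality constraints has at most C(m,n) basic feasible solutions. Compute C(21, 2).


Each vertex corresponds to some choice of n active constraints out of m, so the number of vertices is at most C(m, n) = m! / (n!(m-n)!).
m = 21, n = 2
Numerator: 21 * 20
Denominator: 2! = 2
C(21, 2) = 210


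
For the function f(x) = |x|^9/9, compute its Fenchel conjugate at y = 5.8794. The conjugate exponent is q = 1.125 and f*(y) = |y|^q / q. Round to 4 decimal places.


The conjugate exponent q satisfies 1/p + 1/q = 1.
p = 9, so q = 9/(9 - 1) = 1.125
|y|^q = 5.8794^1.125 = 7.3367
f*(5.8794) = 7.3367 / 1.125 = 6.5215


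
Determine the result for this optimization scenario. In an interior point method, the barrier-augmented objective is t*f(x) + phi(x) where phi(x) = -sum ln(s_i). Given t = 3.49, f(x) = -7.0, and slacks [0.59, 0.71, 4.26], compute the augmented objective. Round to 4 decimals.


Step 1: Compute log-barrier.
ln values: [-0.5276, -0.3425, 1.4493]
phi = -(-0.5276 - 0.3425 + 1.4493) = -0.5791
Step 2: Compute augmented objective.
t*f(x) = 3.49*-7.0 = -24.43
Total = -24.43 - 0.5791 = -25.0091


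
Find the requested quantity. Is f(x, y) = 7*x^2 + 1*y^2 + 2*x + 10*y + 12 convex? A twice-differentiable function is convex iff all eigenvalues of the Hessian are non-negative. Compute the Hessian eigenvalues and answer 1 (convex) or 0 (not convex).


The Hessian of f(x,y) = 7*x^2 + 1*y^2 + 2*x + 10*y + 12 is:
H = [[14, 0], [0, 2]]
Trace = 14 + 2 = 16
Determinant = 14*2 - (0)^2 = 28
Discriminant = (16)^2 - 4*28 = 144.0
Eigenvalues: lambda_1 = 2.0, lambda_2 = 14.0
The function is convex.

1


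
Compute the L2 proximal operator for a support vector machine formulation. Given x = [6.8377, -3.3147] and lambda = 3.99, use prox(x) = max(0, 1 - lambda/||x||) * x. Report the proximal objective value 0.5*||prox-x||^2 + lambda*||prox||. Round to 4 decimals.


Step 1: Compute ||x||.
||x|| = 7.5988
Step 2: Compute scaling factor.
scale = max(0, 1 - 3.99/7.5988) = 0.4749
Step 3: prox(x) = [3.2473, -1.5742]
||prox(x)|| = 3.6088
Step 4: Proximal objective.
0.5*||prox-x||^2 = 7.9601
lambda*||prox|| = 14.3991
Total = 22.3591


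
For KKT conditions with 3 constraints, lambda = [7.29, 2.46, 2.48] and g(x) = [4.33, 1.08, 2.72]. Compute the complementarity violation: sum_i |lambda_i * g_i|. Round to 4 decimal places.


KKT complementary slackness check:
lambda_1 * g_1 = 7.29 * 4.33 = 31.5657
lambda_2 * g_2 = 2.46 * 1.08 = 2.6568
lambda_3 * g_3 = 2.48 * 2.72 = 6.7456
Total violation = 31.5657 + 2.6568 + 6.7456 = 40.9681


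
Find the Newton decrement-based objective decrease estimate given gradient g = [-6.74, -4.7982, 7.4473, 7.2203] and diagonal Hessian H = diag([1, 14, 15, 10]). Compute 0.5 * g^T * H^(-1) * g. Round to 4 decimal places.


Step 1: H is diagonal, so H^(-1) * g = [-6.74, -0.3427, 0.4965, 0.722].
Step 2: g^T H^(-1) g = sum_i g_i^2 / H_ii
  = (-6.74)^2/1 + (-4.7982)^2/14 + (7.4473)^2/15 + (7.2203)^2/10
  = 45.4276 + 1.6445 + 3.6975 + 5.2133 = 55.9828
Step 3: Objective decrease = 0.5 * g^T H^(-1) g = 27.9914


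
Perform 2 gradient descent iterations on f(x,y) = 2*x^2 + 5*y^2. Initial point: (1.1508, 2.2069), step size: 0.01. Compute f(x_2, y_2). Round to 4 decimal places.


Gradient descent on f(x,y) = 2*x^2 + 5*y^2.
Starting point: (1.1508, 2.2069), alpha = 0.01
Step 1: grad_x = 2*2*1.1508 = 4.6032, grad_y = 2*5*2.2069 = 22.069
  x_1 = 1.1508 - 0.01*4.6032 = 1.1048
  y_1 = 2.2069 - 0.01*22.069 = 1.9862
Step 2: grad_x = 2*2*1.1048 = 4.4191, grad_y = 2*5*1.9862 = 19.8621
  x_2 = 1.1048 - 0.01*4.4191 = 1.0606
  y_2 = 1.9862 - 0.01*19.8621 = 1.7876
f(1.0606, 1.7876) = 2*1.0606^2 + 5*1.7876^2 = 18.227


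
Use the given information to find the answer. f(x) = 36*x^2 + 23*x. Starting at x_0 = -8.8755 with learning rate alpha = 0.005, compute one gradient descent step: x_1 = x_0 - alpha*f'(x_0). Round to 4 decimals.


We compute the gradient at x_0 and apply the update.
f'(x) = 72*x + 23
f'(-8.8755) = 72*-8.8755 + 23 = -616.036
x_1 = -8.8755 - 0.005*-616.036 = -5.7953


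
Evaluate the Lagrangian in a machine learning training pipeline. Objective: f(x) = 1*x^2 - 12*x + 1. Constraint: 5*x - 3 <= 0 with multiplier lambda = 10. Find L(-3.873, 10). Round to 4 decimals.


Step 1: Evaluate f(x).
f(-3.873) = 1*(-3.873)^2 - 12*(-3.873) + 1 = 62.4761
Step 2: Evaluate g(x).
g(-3.873) = 5*-3.873 - 3 = -22.365
Step 3: Compute Lagrangian.
L = 62.4761 + 10*-22.365 = -161.1739


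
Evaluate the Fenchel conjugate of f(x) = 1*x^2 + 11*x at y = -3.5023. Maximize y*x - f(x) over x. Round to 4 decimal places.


f*(y) = sup_x {y*x - a*x^2 - b*x} = sup_x {(y-b)*x - a*x^2}
FOC: (y - b) - 2a*x = 0 => x* = (y - b)/(2a)
x* = (-3.5023 - 11)/(2*1) = -7.2512
f*(-3.5023) = (y-b)^2/(4a) = (-3.5023 - 11)^2/(4*1)
= 210.3167/4 = 52.5792


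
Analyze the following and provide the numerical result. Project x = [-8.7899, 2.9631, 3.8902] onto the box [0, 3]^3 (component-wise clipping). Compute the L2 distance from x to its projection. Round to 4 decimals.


Project each component onto [0, 3].
clip(-8.7899) = 0.0, clip(2.9631) = 2.9631, clip(3.8902) = 3.0
Projection = [0.0, 2.9631, 3.0]
Squared diffs: [77.2623, 0.0, 0.7925]
Distance = sqrt(78.0548) = 8.8349


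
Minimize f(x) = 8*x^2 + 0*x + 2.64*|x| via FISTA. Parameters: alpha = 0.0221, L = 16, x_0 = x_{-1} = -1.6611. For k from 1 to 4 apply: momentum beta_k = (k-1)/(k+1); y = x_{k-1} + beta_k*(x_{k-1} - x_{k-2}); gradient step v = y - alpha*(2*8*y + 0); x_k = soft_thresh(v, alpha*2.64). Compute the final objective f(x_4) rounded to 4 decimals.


FISTA on f(x) = 8*x^2 + 0*x + 2.64*|x|
L = 16, alpha = 0.0221
Iteration 1: beta = 0.0, y = -1.6611 + 0.0*(-1.6611 + 1.6611) = -1.6611
  grad(y) = -26.5776, v = y - alpha*grad = -1.0737
  prox(v) = soft_thresh(-1.0737, 0.0583) = -1.0154
Iteration 2: beta = 0.3333, y = -1.0154 + 0.3333*(-1.0154 + 1.6611) = -0.8002
  grad(y) = -12.8025, v = y - alpha*grad = -0.5172
  prox(v) = soft_thresh(-0.5172, 0.0583) = -0.4589
Iteration 3: beta = 0.5, y = -0.4589 + 0.5*(-0.4589 + 1.0154) = -0.1806
  grad(y) = -2.8899, v = y - alpha*grad = -0.1168
  prox(v) = soft_thresh(-0.1168, 0.0583) = -0.0584
Iteration 4: beta = 0.6, y = -0.0584 + 0.6*(-0.0584 + 0.4589) = 0.1819
  grad(y) = 2.91, v = y - alpha*grad = 0.1176
  prox(v) = soft_thresh(0.1176, 0.0583) = 0.0592
f(x_4) = 8*0.0592^2 + 0*0.0592 + 2.64*|0.0592| = 0.1844


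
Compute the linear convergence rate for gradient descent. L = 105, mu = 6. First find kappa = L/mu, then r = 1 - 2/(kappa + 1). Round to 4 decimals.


Step 1: Compute the condition number.
kappa = L/mu = 105/6 = 17.5
Step 2: Compute the convergence rate.
r = 1 - 2/(kappa + 1) = 1 - 2*mu/(L + mu) = (L - mu)/(L + mu) = 99/111 = 0.8919


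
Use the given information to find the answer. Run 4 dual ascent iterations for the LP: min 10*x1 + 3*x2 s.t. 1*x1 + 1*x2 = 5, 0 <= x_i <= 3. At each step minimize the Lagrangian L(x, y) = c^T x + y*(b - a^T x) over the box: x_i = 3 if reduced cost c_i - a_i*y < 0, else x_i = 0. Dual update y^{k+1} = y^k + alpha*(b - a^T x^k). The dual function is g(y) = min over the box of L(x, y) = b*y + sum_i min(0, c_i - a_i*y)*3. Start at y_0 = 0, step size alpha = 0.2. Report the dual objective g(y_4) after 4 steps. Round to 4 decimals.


Dual ascent for LP: min 10*x1 + 3*x2, 1*x1 + 1*x2 = 5, 0 <= x_i <= 3
Step 1: y^k = 0.0, reduced costs: (10.0, 3.0)
  x^k = (0.0, 0.0), subgradient = b - a^T x = 5.0
  y^{k+1} = 0.0 + 0.2*5.0 = 1.0
Step 2: y^k = 1.0, reduced costs: (9.0, 2.0)
  x^k = (0.0, 0.0), subgradient = b - a^T x = 5.0
  y^{k+1} = 1.0 + 0.2*5.0 = 2.0
Step 3: y^k = 2.0, reduced costs: (8.0, 1.0)
  x^k = (0.0, 0.0), subgradient = b - a^T x = 5.0
  y^{k+1} = 2.0 + 0.2*5.0 = 3.0
Step 4: y^k = 3.0, reduced costs: (7.0, 0.0)
  x^k = (0.0, 0.0), subgradient = b - a^T x = 5.0
  y^{k+1} = 3.0 + 0.2*5.0 = 4.0
Dual objective at y_4 = 4.0: reduced costs (6.0, -1.0), box minimizer x = (0.0, 3.0)
g(y_4) = b*y + (c1 - a1*y)*x1 + (c2 - a2*y)*x2 = 5*4.0 + 6.0*0.0 + (-1.0)*3.0 = 20.0 + 0.0 - 3.0 = 17.0


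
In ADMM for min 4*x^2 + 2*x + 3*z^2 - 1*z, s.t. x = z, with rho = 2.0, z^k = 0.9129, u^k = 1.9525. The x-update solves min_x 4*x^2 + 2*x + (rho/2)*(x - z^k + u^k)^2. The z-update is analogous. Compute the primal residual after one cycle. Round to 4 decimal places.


ADMM iteration with rho = 2.0, z^k = 0.9129, u^k = 1.9525
Step 1: x-update.
Minimize 4*x^2 + 2*x + (2.0/2)*(x - 0.9129 + 1.9525)^2
FOC: (2*4 + 2.0)*x = -2 + 2.0*(0.9129 - 1.9525)
x^{k+1} = -0.4079
Step 2: z-update.
Minimize 3*z^2 - 1*z + (2.0/2)*(-0.4079 - z + 1.9525)^2
FOC: (2*3 + 2.0)*z = 1 + 2.0*(-0.4079 + 1.9525)
z^{k+1} = 0.5111
Step 3: u-update.
u^{k+1} = 1.9525 - 0.4079 - 0.5111 = 1.0334
Step 4: Primal residual = |-0.4079 - 0.5111| = 0.9191


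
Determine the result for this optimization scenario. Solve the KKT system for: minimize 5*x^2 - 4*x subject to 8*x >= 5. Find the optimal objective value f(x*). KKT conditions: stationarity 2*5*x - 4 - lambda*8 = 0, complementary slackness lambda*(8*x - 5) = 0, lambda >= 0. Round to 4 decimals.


Step 1: Try lambda = 0 (constraint inactive).
x_unc = 4/(2*5) = 0.4
Check: 8*0.4 = 3.2 < 5 -- violated!
Step 2: Constraint must be active: 8*x = 5
x* = 5/8 = 0.625
lambda = (2*5*0.625 - 4)/8 = 0.2813
Step 3: Compute optimal value.
f(x*) = 5*0.625^2 - 4*0.625 = -0.5469


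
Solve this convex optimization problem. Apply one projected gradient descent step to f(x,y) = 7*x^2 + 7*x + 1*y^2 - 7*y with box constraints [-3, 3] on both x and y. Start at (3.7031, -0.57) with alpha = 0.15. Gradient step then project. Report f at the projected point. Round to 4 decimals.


Step 1: Compute gradient at (3.7031, -0.57).
grad_x = 2*7*3.7031 + 7 = 58.8434
grad_y = 2*1*-0.57 - 7 = -8.14
Step 2: Gradient step.
x_raw = 3.7031 - 0.15*58.8434 = -5.1234
y_raw = -0.57 - 0.15*-8.14 = 0.651
Step 3: Project onto [-3, 3].
x_proj = clip(-5.1234) = -3.0
y_proj = clip(0.651) = 0.651
Step 4: Evaluate f.
f(-3.0, 0.651) = 37.8668


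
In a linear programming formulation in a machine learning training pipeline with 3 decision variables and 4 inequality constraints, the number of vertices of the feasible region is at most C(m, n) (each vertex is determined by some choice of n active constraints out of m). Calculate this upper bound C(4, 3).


Each vertex corresponds to some choice of n active constraints out of m, so the number of vertices is at most C(m, n) = m! / (n!(m-n)!).
m = 4, n = 3
Numerator: 4 * 3 * 2
Denominator: 3! = 6
C(4, 3) = 4


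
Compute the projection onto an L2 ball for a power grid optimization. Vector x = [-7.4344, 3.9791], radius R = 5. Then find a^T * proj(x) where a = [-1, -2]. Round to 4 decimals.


Step 1: Compute ||x|| (intermediates to 6 decimals).
||x|| = sqrt((-7.4344)^2 + 3.9791^2) = 8.432292
Step 2: Project.
Since ||x|| > R, scale = R/||x|| = 5/8.432292 = 0.592959, proj(x) = scale * x
proj(x) = [-4.408294, 2.359443]
Step 3: Dot product.
a^T * proj(x) = -1*(-4.408294) - 2*2.359443 = -0.3106


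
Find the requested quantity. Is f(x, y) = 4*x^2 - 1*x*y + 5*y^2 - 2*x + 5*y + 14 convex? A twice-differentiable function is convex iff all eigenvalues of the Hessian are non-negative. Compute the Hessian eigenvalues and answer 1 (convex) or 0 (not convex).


The Hessian of f(x,y) = 4*x^2 - 1*x*y + 5*y^2 - 2*x + 5*y + 14 is:
H = [[8, -1], [-1, 10]]
Trace = 8 + 10 = 18
Determinant = 8*10 - (-1)^2 = 79
Discriminant = (18)^2 - 4*79 = 8.0
Eigenvalues: lambda_1 = 7.5858, lambda_2 = 10.4142
The function is convex.

1


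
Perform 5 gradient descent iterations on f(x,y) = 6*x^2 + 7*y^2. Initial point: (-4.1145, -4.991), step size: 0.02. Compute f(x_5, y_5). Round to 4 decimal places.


Gradient descent on f(x,y) = 6*x^2 + 7*y^2.
Starting point: (-4.1145, -4.991), alpha = 0.02
Step 1: grad_x = 2*6*-4.1145 = -49.374, grad_y = 2*7*-4.991 = -69.874
  x_1 = -4.1145 - 0.02*-49.374 = -3.127
  y_1 = -4.991 - 0.02*-69.874 = -3.5935
Step 2: grad_x = 2*6*-3.127 = -37.5242, grad_y = 2*7*-3.5935 = -50.3093
  x_2 = -3.127 - 0.02*-37.5242 = -2.3765
  y_2 = -3.5935 - 0.02*-50.3093 = -2.5873
Step 3: grad_x = 2*6*-2.3765 = -28.5184, grad_y = 2*7*-2.5873 = -36.2227
  x_3 = -2.3765 - 0.02*-28.5184 = -1.8062
  y_3 = -2.5873 - 0.02*-36.2227 = -1.8629
Step 4: grad_x = 2*6*-1.8062 = -21.674, grad_y = 2*7*-1.8629 = -26.0803
  x_4 = -1.8062 - 0.02*-21.674 = -1.3727
  y_4 = -1.8629 - 0.02*-26.0803 = -1.3413
Step 5: grad_x = 2*6*-1.3727 = -16.4722, grad_y = 2*7*-1.3413 = -18.7778
  x_5 = -1.3727 - 0.02*-16.4722 = -1.0432
  y_5 = -1.3413 - 0.02*-18.7778 = -0.9657
f(-1.0432, -0.9657) = 6*(-1.0432)^2 + 7*(-0.9657)^2 = 13.0584


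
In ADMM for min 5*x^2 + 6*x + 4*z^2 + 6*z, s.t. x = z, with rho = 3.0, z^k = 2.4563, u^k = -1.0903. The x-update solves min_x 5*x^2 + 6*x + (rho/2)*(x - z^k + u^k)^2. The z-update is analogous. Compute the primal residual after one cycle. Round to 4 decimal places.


ADMM iteration with rho = 3.0, z^k = 2.4563, u^k = -1.0903
Step 1: x-update.
Minimize 5*x^2 + 6*x + (3.0/2)*(x - 2.4563 - 1.0903)^2
FOC: (2*5 + 3.0)*x = -6 + 3.0*(2.4563 + 1.0903)
x^{k+1} = 0.3569
Step 2: z-update.
Minimize 4*z^2 + 6*z + (3.0/2)*(0.3569 - z - 1.0903)^2
FOC: (2*4 + 3.0)*z = -6 + 3.0*(0.3569 - 1.0903)
z^{k+1} = -0.7455
Step 3: u-update.
u^{k+1} = -1.0903 + 0.3569 + 0.7455 = 0.0121
Step 4: Primal residual = |0.3569 + 0.7455| = 1.1024


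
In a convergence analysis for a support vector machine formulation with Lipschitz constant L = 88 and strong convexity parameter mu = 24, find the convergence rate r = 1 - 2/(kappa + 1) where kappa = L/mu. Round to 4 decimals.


Step 1: Compute the condition number.
kappa = L/mu = 88/24 = 3.6667
Step 2: Compute the convergence rate.
r = 1 - 2/(kappa + 1) = 1 - 2*mu/(L + mu) = (L - mu)/(L + mu) = 64/112 = 0.5714


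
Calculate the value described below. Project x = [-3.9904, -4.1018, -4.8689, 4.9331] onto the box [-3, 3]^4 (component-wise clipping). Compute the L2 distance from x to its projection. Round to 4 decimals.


Project each component onto [-3, 3].
clip(-3.9904) = -3.0, clip(-4.1018) = -3.0, clip(-4.8689) = -3.0, clip(4.9331) = 3.0
Projection = [-3.0, -3.0, -3.0, 3.0]
Squared diffs: [0.9809, 1.214, 3.4928, 3.7369]
Distance = sqrt(9.4246) = 3.0699


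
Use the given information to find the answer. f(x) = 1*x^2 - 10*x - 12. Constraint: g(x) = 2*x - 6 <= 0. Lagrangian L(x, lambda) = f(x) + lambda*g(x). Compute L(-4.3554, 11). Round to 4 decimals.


Step 1: Evaluate f(x).
f(-4.3554) = 1*(-4.3554)^2 - 10*(-4.3554) - 12 = 50.5235
Step 2: Evaluate g(x).
g(-4.3554) = 2*-4.3554 - 6 = -14.7108
Step 3: Compute Lagrangian.
L = 50.5235 + 11*-14.7108 = -111.2953


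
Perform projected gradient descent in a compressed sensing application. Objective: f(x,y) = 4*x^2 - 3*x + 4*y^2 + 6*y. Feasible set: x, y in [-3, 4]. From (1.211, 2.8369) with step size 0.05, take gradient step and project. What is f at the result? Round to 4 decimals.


Step 1: Compute gradient at (1.211, 2.8369).
grad_x = 2*4*1.211 - 3 = 6.688
grad_y = 2*4*2.8369 + 6 = 28.6952
Step 2: Gradient step.
x_raw = 1.211 - 0.05*6.688 = 0.8766
y_raw = 2.8369 - 0.05*28.6952 = 1.4021
Step 3: Project onto [-3, 4].
x_proj = clip(0.8766) = 0.8766
y_proj = clip(1.4021) = 1.4021
Step 4: Evaluate f.
f(0.8766, 1.4021) = 16.7207


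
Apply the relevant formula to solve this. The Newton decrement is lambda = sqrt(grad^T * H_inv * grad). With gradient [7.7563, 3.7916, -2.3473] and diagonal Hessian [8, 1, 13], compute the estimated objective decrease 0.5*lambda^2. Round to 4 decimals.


Step 1: H is diagonal, so H^(-1) * g = [0.9695, 3.7916, -0.1806].
Step 2: g^T H^(-1) g = sum_i g_i^2 / H_ii
  = (7.7563)^2/8 + (3.7916)^2/1 + (-2.3473)^2/13
  = 7.52 + 14.3762 + 0.4238 = 22.3201
Step 3: Objective decrease = 0.5 * g^T H^(-1) g = 11.16


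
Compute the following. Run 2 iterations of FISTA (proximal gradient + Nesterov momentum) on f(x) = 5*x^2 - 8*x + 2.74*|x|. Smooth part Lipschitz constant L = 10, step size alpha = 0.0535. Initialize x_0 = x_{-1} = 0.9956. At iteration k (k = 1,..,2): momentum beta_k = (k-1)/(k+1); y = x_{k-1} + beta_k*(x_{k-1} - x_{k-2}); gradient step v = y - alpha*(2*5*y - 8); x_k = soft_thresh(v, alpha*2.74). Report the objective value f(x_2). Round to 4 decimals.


FISTA on f(x) = 5*x^2 - 8*x + 2.74*|x|
L = 10, alpha = 0.0535
Iteration 1: beta = 0.0, y = 0.9956 + 0.0*(0.9956 - 0.9956) = 0.9956
  grad(y) = 1.956, v = y - alpha*grad = 0.891
  prox(v) = soft_thresh(0.891, 0.1466) = 0.7444
Iteration 2: beta = 0.3333, y = 0.7444 + 0.3333*(0.7444 - 0.9956) = 0.6606
  grad(y) = -1.3938, v = y - alpha*grad = 0.7352
  prox(v) = soft_thresh(0.7352, 0.1466) = 0.5886
f(x_2) = 5*0.5886^2 - 8*0.5886 + 2.74*|0.5886| = -1.3638


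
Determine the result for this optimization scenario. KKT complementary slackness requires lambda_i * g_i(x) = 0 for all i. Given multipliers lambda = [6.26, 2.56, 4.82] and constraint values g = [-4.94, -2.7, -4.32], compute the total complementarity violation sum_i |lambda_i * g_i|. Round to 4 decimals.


KKT complementary slackness check:
lambda_1 * g_1 = 6.26 * -4.94 = -30.9244
lambda_2 * g_2 = 2.56 * -2.7 = -6.912
lambda_3 * g_3 = 4.82 * -4.32 = -20.8224
Total violation = 30.9244 + 6.912 + 20.8224 = 58.6588


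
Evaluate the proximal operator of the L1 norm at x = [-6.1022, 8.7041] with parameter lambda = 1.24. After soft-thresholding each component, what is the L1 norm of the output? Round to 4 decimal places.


Soft-thresholding with lambda = 1.24:
prox(-6.1022) = sign(-6.1022)*max(|-6.1022| - 1.24, 0) = -4.8622
prox(8.7041) = sign(8.7041)*max(|8.7041| - 1.24, 0) = 7.4641
prox(x) = [-4.8622, 7.4641]
||prox(x)||_1 = 4.8622 + 7.4641 = 12.3263


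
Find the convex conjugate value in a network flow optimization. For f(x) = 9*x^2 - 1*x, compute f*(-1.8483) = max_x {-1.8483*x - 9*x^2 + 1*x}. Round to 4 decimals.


f*(y) = sup_x {y*x - a*x^2 - b*x} = sup_x {(y-b)*x - a*x^2}
FOC: (y - b) - 2a*x = 0 => x* = (y - b)/(2a)
x* = (-1.8483 + 1)/(2*9) = -0.0471
f*(-1.8483) = (y-b)^2/(4a) = (-1.8483 + 1)^2/(4*9)
= 0.7196/36 = 0.02


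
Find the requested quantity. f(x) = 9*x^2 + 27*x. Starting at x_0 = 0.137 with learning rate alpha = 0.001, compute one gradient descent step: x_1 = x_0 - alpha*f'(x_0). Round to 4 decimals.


We compute the gradient at x_0 and apply the update.
f'(x) = 18*x + 27
f'(0.137) = 18*0.137 + 27 = 29.466
x_1 = 0.137 - 0.001*29.466 = 0.1075


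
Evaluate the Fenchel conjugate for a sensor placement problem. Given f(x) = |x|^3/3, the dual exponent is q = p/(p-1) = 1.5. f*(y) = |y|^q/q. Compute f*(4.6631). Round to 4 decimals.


The conjugate exponent q satisfies 1/p + 1/q = 1.
p = 3, so q = 3/(3 - 1) = 1.5
|y|^q = 4.6631^1.5 = 10.0696
f*(4.6631) = 10.0696 / 1.5 = 6.7131


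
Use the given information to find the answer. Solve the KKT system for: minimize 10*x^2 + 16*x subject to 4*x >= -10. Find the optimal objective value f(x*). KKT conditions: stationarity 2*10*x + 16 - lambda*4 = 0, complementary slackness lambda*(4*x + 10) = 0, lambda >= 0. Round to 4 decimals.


Step 1: Try lambda = 0 (constraint inactive).
Stationarity: 2*10*x + 16 = 0
x* = -16/(2*10) = -0.8
Check constraint: 4*-0.8 = -3.2 >= -10 -- satisfied.
Step 2: Compute optimal value.
f(x*) = 10*(-0.8)^2 + 16*(-0.8) = -6.4


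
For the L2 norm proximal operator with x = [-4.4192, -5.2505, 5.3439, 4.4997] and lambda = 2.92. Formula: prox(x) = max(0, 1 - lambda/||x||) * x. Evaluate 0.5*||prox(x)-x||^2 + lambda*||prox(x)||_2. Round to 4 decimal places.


Step 1: Compute ||x||.
||x|| = 9.7929
Step 2: Compute scaling factor.
scale = max(0, 1 - 2.92/9.7929) = 0.7018
Step 3: prox(x) = [-3.1015, -3.6849, 3.7505, 3.158]
||prox(x)|| = 6.8729
Step 4: Proximal objective.
0.5*||prox-x||^2 = 4.2632
lambda*||prox|| = 20.0689
Total = 24.3322


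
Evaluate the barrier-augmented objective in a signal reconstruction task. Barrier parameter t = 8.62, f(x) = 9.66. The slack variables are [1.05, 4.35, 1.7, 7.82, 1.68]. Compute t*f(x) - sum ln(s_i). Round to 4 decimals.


Step 1: Compute log-barrier.
ln values: [0.0488, 1.4702, 0.5306, 2.0567, 0.5188]
phi = -(0.0488 + 1.4702 + 0.5306 + 2.0567 + 0.5188) = -4.6251
Step 2: Compute augmented objective.
t*f(x) = 8.62*9.66 = 83.2692
Total = 83.2692 - 4.6251 = 78.6441


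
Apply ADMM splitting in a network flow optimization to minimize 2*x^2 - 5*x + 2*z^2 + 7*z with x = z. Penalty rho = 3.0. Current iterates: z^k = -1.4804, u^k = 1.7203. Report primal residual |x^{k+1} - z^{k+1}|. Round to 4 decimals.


ADMM iteration with rho = 3.0, z^k = -1.4804, u^k = 1.7203
Step 1: x-update.
Minimize 2*x^2 - 5*x + (3.0/2)*(x + 1.4804 + 1.7203)^2
FOC: (2*2 + 3.0)*x = 5 + 3.0*(-1.4804 - 1.7203)
x^{k+1} = -0.6574
Step 2: z-update.
Minimize 2*z^2 + 7*z + (3.0/2)*(-0.6574 - z + 1.7203)^2
FOC: (2*2 + 3.0)*z = -7 + 3.0*(-0.6574 + 1.7203)
z^{k+1} = -0.5445
Step 3: u-update.
u^{k+1} = 1.7203 - 0.6574 + 0.5445 = 1.6073
Step 4: Primal residual = |-0.6574 + 0.5445| = 0.113


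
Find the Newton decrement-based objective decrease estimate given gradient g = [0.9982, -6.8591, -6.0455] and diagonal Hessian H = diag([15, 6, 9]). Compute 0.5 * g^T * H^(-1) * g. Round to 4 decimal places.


Step 1: H is diagonal, so H^(-1) * g = [0.0665, -1.1432, -0.6717].
Step 2: g^T H^(-1) g = sum_i g_i^2 / H_ii
  = (0.9982)^2/15 + (-6.8591)^2/6 + (-6.0455)^2/9
  = 0.0664 + 7.8412 + 4.0609 = 11.9685
Step 3: Objective decrease = 0.5 * g^T H^(-1) g = 5.9843


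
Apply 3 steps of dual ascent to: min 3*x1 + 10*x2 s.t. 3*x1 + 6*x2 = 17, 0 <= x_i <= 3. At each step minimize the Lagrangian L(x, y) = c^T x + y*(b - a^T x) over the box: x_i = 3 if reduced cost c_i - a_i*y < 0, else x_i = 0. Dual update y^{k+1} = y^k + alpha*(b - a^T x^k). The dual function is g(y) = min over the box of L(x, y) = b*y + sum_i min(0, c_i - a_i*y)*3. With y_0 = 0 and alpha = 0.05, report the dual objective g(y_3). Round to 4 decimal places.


Dual ascent for LP: min 3*x1 + 10*x2, 3*x1 + 6*x2 = 17, 0 <= x_i <= 3
Step 1: y^k = 0.0, reduced costs: (3.0, 10.0)
  x^k = (0.0, 0.0), subgradient = b - a^T x = 17.0
  y^{k+1} = 0.0 + 0.05*17.0 = 0.85
Step 2: y^k = 0.85, reduced costs: (0.45, 4.9)
  x^k = (0.0, 0.0), subgradient = b - a^T x = 17.0
  y^{k+1} = 0.85 + 0.05*17.0 = 1.7
Step 3: y^k = 1.7, reduced costs: (-2.1, -0.2)
  x^k = (3.0, 3.0), subgradient = b - a^T x = -10.0
  y^{k+1} = 1.7 + 0.05*-10.0 = 1.2
Dual objective at y_3 = 1.2: reduced costs (-0.6, 2.8), box minimizer x = (3.0, 0.0)
g(y_3) = b*y + (c1 - a1*y)*x1 + (c2 - a2*y)*x2 = 17*1.2 + (-0.6)*3.0 + 2.8*0.0 = 20.4 - 1.8 + 0.0 = 18.6


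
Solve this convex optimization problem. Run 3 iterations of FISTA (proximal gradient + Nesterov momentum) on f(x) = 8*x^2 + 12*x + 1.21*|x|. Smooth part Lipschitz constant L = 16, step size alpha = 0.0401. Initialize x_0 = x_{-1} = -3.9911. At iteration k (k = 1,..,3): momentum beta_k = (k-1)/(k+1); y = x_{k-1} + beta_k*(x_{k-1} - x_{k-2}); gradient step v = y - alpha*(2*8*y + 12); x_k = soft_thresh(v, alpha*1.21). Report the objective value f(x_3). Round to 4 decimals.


FISTA on f(x) = 8*x^2 + 12*x + 1.21*|x|
L = 16, alpha = 0.0401
Iteration 1: beta = 0.0, y = -3.9911 + 0.0*(-3.9911 + 3.9911) = -3.9911
  grad(y) = -51.8576, v = y - alpha*grad = -1.9116
  prox(v) = soft_thresh(-1.9116, 0.0485) = -1.8631
Iteration 2: beta = 0.3333, y = -1.8631 + 0.3333*(-1.8631 + 3.9911) = -1.1538
  grad(y) = -6.46, v = y - alpha*grad = -0.8947
  prox(v) = soft_thresh(-0.8947, 0.0485) = -0.8462
Iteration 3: beta = 0.5, y = -0.8462 + 0.5*(-0.8462 + 1.8631) = -0.3377
  grad(y) = 6.5963, v = y - alpha*grad = -0.6022
  prox(v) = soft_thresh(-0.6022, 0.0485) = -0.5537
f(x_3) = 8*(-0.5537)^2 + 12*(-0.5537) + 1.21*|-0.5537| = -3.5218


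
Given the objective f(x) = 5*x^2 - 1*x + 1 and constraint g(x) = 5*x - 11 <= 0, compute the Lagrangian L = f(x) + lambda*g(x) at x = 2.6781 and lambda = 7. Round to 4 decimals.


Step 1: Evaluate f(x).
f(2.6781) = 5*2.6781^2 - 1*2.6781 + 1 = 34.183
Step 2: Evaluate g(x).
g(2.6781) = 5*2.6781 - 11 = 2.3905
Step 3: Compute Lagrangian.
L = 34.183 + 7*2.3905 = 50.9165


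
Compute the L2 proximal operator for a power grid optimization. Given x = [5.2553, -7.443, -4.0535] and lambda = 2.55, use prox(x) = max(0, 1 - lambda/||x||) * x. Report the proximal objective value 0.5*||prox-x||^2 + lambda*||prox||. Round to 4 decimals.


Step 1: Compute ||x||.
||x|| = 9.9723
Step 2: Compute scaling factor.
scale = max(0, 1 - 2.55/9.9723) = 0.7443
Step 3: prox(x) = [3.9115, -5.5398, -3.017]
||prox(x)|| = 7.4223
Step 4: Proximal objective.
0.5*||prox-x||^2 = 3.2513
lambda*||prox|| = 18.9269
Total = 22.1782


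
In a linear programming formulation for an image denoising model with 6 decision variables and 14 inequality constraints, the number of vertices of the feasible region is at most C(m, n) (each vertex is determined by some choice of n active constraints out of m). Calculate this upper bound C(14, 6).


Each vertex corresponds to some choice of n active constraints out of m, so the number of vertices is at most C(m, n) = m! / (n!(m-n)!).
m = 14, n = 6
Numerator: 14 * 13 * 12 * 11 * 10 * 9
Denominator: 6! = 720
C(14, 6) = 3003


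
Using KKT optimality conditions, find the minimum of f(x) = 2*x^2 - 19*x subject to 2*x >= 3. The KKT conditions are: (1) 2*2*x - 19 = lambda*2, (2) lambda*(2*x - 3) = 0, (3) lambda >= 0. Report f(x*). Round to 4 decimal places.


Step 1: Try lambda = 0 (constraint inactive).
Stationarity: 2*2*x - 19 = 0
x* = 19/(2*2) = 4.75
Check constraint: 2*4.75 = 9.5 >= 3 -- satisfied.
Step 2: Compute optimal value.
f(x*) = 2*4.75^2 - 19*4.75 = -45.125


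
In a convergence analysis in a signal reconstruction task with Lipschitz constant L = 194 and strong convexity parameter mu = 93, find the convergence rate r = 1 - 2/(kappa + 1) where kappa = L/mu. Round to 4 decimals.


Step 1: Compute the condition number.
kappa = L/mu = 194/93 = 2.086
Step 2: Compute the convergence rate.
r = 1 - 2/(kappa + 1) = 1 - 2*mu/(L + mu) = (L - mu)/(L + mu) = 101/287 = 0.3519


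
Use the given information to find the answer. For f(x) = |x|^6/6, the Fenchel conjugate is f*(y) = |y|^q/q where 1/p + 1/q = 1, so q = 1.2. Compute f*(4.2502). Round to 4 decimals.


The conjugate exponent q satisfies 1/p + 1/q = 1.
p = 6, so q = 6/(6 - 1) = 1.2
|y|^q = 4.2502^1.2 = 5.6766
f*(4.2502) = 5.6766 / 1.2 = 4.7305


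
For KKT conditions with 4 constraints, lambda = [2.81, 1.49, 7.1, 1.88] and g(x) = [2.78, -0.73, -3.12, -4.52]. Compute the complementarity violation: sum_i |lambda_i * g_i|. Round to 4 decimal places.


KKT complementary slackness check:
lambda_1 * g_1 = 2.81 * 2.78 = 7.8118
lambda_2 * g_2 = 1.49 * -0.73 = -1.0877
lambda_3 * g_3 = 7.1 * -3.12 = -22.152
lambda_4 * g_4 = 1.88 * -4.52 = -8.4976
Total violation = 7.8118 + 1.0877 + 22.152 + 8.4976 = 39.5491


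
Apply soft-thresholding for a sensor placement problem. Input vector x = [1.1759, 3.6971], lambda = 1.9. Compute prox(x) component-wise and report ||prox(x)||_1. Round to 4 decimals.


Soft-thresholding with lambda = 1.9:
prox(1.1759) = sign(1.1759)*max(|1.1759| - 1.9, 0) = 0.0
prox(3.6971) = sign(3.6971)*max(|3.6971| - 1.9, 0) = 1.7971
prox(x) = [0.0, 1.7971]
||prox(x)||_1 = 0.0 + 1.7971 = 1.7971


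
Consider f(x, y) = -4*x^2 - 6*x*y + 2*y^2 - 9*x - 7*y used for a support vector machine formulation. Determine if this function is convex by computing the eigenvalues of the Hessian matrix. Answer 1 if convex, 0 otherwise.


The Hessian of f(x,y) = -4*x^2 - 6*x*y + 2*y^2 - 9*x - 7*y is:
H = [[-8, -6], [-6, 4]]
Trace = -8 + 4 = -4
Determinant = -8*4 - (-6)^2 = -68
Discriminant = (-4)^2 - 4*-68 = 288.0
Eigenvalues: lambda_1 = -10.4853, lambda_2 = 6.4853
The function is not convex.

0


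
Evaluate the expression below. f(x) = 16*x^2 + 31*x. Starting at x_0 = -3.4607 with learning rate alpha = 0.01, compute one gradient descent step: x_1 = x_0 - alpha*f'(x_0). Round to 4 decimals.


We compute the gradient at x_0 and apply the update.
f'(x) = 32*x + 31
f'(-3.4607) = 32*-3.4607 + 31 = -79.7424
x_1 = -3.4607 - 0.01*-79.7424 = -2.6633


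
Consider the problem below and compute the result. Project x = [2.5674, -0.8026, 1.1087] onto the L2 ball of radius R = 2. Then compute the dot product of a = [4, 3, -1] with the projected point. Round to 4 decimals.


Step 1: Compute ||x|| (intermediates to 6 decimals).
||x|| = sqrt(2.5674^2 + (-0.8026)^2 + 1.1087^2) = 2.909454
Step 2: Project.
Since ||x|| > R, scale = R/||x|| = 2/2.909454 = 0.687414, proj(x) = scale * x
proj(x) = [1.764867, -0.551718, 0.762136]
Step 3: Dot product.
a^T * proj(x) = 4*1.764867 + 3*(-0.551718) - 1*0.762136 = 4.6422


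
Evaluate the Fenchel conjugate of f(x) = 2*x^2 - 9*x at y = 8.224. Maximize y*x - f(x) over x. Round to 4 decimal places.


f*(y) = sup_x {y*x - a*x^2 - b*x} = sup_x {(y-b)*x - a*x^2}
FOC: (y - b) - 2a*x = 0 => x* = (y - b)/(2a)
x* = (8.224 + 9)/(2*2) = 4.306
f*(8.224) = (y-b)^2/(4a) = (8.224 + 9)^2/(4*2)
= 296.6662/8 = 37.0833


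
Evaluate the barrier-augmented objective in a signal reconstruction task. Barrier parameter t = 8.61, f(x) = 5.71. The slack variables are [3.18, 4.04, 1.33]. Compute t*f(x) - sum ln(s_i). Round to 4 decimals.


Step 1: Compute log-barrier.
ln values: [1.1569, 1.3962, 0.2852]
phi = -(1.1569 + 1.3962 + 0.2852) = -2.8383
Step 2: Compute augmented objective.
t*f(x) = 8.61*5.71 = 49.1631
Total = 49.1631 - 2.8383 = 46.3248


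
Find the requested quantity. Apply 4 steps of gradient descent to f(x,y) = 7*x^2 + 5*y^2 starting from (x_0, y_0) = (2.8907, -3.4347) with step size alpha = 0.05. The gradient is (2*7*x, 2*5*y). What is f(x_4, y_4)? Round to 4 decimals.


Gradient descent on f(x,y) = 7*x^2 + 5*y^2.
Starting point: (2.8907, -3.4347), alpha = 0.05
Step 1: grad_x = 2*7*2.8907 = 40.4698, grad_y = 2*5*-3.4347 = -34.347
  x_1 = 2.8907 - 0.05*40.4698 = 0.8672
  y_1 = -3.4347 - 0.05*-34.347 = -1.7174
Step 2: grad_x = 2*7*0.8672 = 12.1409, grad_y = 2*5*-1.7174 = -17.1735
  x_2 = 0.8672 - 0.05*12.1409 = 0.2602
  y_2 = -1.7174 - 0.05*-17.1735 = -0.8587
Step 3: grad_x = 2*7*0.2602 = 3.6423, grad_y = 2*5*-0.8587 = -8.5868
  x_3 = 0.2602 - 0.05*3.6423 = 0.078
  y_3 = -0.8587 - 0.05*-8.5868 = -0.4293
Step 4: grad_x = 2*7*0.078 = 1.0927, grad_y = 2*5*-0.4293 = -4.2934
  x_4 = 0.078 - 0.05*1.0927 = 0.0234
  y_4 = -0.4293 - 0.05*-4.2934 = -0.2147
f(0.0234, -0.2147) = 7*0.0234^2 + 5*(-0.2147)^2 = 0.2343


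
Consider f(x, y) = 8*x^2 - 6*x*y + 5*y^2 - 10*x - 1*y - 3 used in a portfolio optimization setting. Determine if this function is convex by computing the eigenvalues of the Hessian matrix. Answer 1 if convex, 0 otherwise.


The Hessian of f(x,y) = 8*x^2 - 6*x*y + 5*y^2 - 10*x - 1*y - 3 is:
H = [[16, -6], [-6, 10]]
Trace = 16 + 10 = 26
Determinant = 16*10 - (-6)^2 = 124
Discriminant = (26)^2 - 4*124 = 180.0
Eigenvalues: lambda_1 = 6.2918, lambda_2 = 19.7082
The function is convex.

1


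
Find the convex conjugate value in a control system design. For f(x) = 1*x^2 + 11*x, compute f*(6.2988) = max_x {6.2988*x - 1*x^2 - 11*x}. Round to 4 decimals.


f*(y) = sup_x {y*x - a*x^2 - b*x} = sup_x {(y-b)*x - a*x^2}
FOC: (y - b) - 2a*x = 0 => x* = (y - b)/(2a)
x* = (6.2988 - 11)/(2*1) = -2.3506
f*(6.2988) = (y-b)^2/(4a) = (6.2988 - 11)^2/(4*1)
= 22.1013/4 = 5.5253


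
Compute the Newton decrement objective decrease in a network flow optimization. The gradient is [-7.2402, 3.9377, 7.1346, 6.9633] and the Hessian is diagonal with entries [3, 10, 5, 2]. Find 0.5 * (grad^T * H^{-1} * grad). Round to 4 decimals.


Step 1: H is diagonal, so H^(-1) * g = [-2.4134, 0.3938, 1.4269, 3.4817].
Step 2: g^T H^(-1) g = sum_i g_i^2 / H_ii
  = (-7.2402)^2/3 + (3.9377)^2/10 + (7.1346)^2/5 + (6.9633)^2/2
  = 17.4735 + 1.5505 + 10.1805 + 24.2438 = 53.4483
Step 3: Objective decrease = 0.5 * g^T H^(-1) g = 26.7242


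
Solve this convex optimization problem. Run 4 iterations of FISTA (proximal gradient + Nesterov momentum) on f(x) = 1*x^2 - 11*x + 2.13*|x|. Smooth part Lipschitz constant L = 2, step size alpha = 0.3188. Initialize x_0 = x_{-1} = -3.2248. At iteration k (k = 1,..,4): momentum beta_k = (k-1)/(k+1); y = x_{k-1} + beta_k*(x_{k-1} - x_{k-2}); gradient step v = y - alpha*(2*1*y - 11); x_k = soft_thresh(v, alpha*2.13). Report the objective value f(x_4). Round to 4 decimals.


FISTA on f(x) = 1*x^2 - 11*x + 2.13*|x|
L = 2, alpha = 0.3188
Iteration 1: beta = 0.0, y = -3.2248 + 0.0*(-3.2248 + 3.2248) = -3.2248
  grad(y) = -17.4496, v = y - alpha*grad = 2.3381
  prox(v) = soft_thresh(2.3381, 0.679) = 1.6591
Iteration 2: beta = 0.3333, y = 1.6591 + 0.3333*(1.6591 + 3.2248) = 3.2871
  grad(y) = -4.4259, v = y - alpha*grad = 4.698
  prox(v) = soft_thresh(4.698, 0.679) = 4.019
Iteration 3: beta = 0.5, y = 4.019 + 0.5*(4.019 - 1.6591) = 5.1989
  grad(y) = -0.6021, v = y - alpha*grad = 5.3909
  prox(v) = soft_thresh(5.3909, 0.679) = 4.7118
Iteration 4: beta = 0.6, y = 4.7118 + 0.6*(4.7118 - 4.019) = 5.1276
  grad(y) = -0.7449, v = y - alpha*grad = 5.365
  prox(v) = soft_thresh(5.365, 0.679) = 4.686
f(x_4) = 1*4.686^2 - 11*4.686 + 2.13*|4.686| = -19.6062


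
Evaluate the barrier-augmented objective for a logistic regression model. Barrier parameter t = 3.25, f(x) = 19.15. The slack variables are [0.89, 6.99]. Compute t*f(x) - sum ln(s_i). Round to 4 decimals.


Step 1: Compute log-barrier.
ln values: [-0.1165, 1.9445]
phi = -(-0.1165 + 1.9445) = -1.8279
Step 2: Compute augmented objective.
t*f(x) = 3.25*19.15 = 62.2375
Total = 62.2375 - 1.8279 = 60.4096


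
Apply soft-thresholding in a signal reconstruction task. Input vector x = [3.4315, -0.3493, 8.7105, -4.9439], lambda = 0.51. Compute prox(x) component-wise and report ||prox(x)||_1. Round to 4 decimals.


Soft-thresholding with lambda = 0.51:
prox(3.4315) = sign(3.4315)*max(|3.4315| - 0.51, 0) = 2.9215
prox(-0.3493) = sign(-0.3493)*max(|-0.3493| - 0.51, 0) = 0.0
prox(8.7105) = sign(8.7105)*max(|8.7105| - 0.51, 0) = 8.2005
prox(-4.9439) = sign(-4.9439)*max(|-4.9439| - 0.51, 0) = -4.4339
prox(x) = [2.9215, 0.0, 8.2005, -4.4339]
||prox(x)||_1 = 2.9215 + 0.0 + 8.2005 + 4.4339 = 15.5559


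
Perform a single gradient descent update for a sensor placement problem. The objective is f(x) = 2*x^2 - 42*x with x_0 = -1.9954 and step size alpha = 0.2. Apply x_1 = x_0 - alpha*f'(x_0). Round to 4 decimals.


We compute the gradient at x_0 and apply the update.
f'(x) = 4*x - 42
f'(-1.9954) = 4*-1.9954 - 42 = -49.9816
x_1 = -1.9954 - 0.2*-49.9816 = 8.0009


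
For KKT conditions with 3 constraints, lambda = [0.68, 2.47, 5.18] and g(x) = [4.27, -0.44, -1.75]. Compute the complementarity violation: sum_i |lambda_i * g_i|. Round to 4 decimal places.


KKT complementary slackness check:
lambda_1 * g_1 = 0.68 * 4.27 = 2.9036
lambda_2 * g_2 = 2.47 * -0.44 = -1.0868
lambda_3 * g_3 = 5.18 * -1.75 = -9.065
Total violation = 2.9036 + 1.0868 + 9.065 = 13.0554


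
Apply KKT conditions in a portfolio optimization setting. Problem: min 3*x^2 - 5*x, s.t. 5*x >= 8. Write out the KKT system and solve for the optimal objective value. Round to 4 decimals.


Step 1: Try lambda = 0 (constraint inactive).
x_unc = 5/(2*3) = 0.8333
Check: 5*0.8333 = 4.1665 < 8 -- violated!
Step 2: Constraint must be active: 5*x = 8
x* = 8/5 = 1.6
lambda = (2*3*1.6 - 5)/5 = 0.92
Step 3: Compute optimal value.
f(x*) = 3*1.6^2 - 5*1.6 = -0.32


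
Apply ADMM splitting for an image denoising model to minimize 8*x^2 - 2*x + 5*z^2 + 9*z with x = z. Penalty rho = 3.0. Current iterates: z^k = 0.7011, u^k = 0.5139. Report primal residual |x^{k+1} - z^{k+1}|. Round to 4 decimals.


ADMM iteration with rho = 3.0, z^k = 0.7011, u^k = 0.5139
Step 1: x-update.
Minimize 8*x^2 - 2*x + (3.0/2)*(x - 0.7011 + 0.5139)^2
FOC: (2*8 + 3.0)*x = 2 + 3.0*(0.7011 - 0.5139)
x^{k+1} = 0.1348
Step 2: z-update.
Minimize 5*z^2 + 9*z + (3.0/2)*(0.1348 - z + 0.5139)^2
FOC: (2*5 + 3.0)*z = -9 + 3.0*(0.1348 + 0.5139)
z^{k+1} = -0.5426
Step 3: u-update.
u^{k+1} = 0.5139 + 0.1348 + 0.5426 = 1.1913
Step 4: Primal residual = |0.1348 + 0.5426| = 0.6774
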